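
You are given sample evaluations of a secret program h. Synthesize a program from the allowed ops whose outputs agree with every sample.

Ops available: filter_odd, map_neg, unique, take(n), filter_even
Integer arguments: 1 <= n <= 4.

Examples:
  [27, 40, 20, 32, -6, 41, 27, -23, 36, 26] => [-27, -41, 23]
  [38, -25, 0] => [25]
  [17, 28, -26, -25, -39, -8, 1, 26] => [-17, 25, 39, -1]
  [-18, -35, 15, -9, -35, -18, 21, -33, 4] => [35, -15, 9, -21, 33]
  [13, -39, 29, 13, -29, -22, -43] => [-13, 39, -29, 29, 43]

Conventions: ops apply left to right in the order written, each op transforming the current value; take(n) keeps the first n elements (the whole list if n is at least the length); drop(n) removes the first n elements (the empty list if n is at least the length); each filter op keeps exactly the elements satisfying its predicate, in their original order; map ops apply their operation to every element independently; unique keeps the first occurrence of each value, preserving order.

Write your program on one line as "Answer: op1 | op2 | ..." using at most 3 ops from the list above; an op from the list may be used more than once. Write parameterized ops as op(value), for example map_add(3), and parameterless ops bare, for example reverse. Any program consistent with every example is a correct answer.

unique | map_neg | filter_odd

Check, running the answer program on each example:
  [27, 40, 20, 32, -6, 41, 27, -23, 36, 26] -> [27, 40, 20, 32, -6, 41, -23, 36, 26] -> [-27, -40, -20, -32, 6, -41, 23, -36, -26] -> [-27, -41, 23]
  [38, -25, 0] -> [38, -25, 0] -> [-38, 25, 0] -> [25]
  [17, 28, -26, -25, -39, -8, 1, 26] -> [17, 28, -26, -25, -39, -8, 1, 26] -> [-17, -28, 26, 25, 39, 8, -1, -26] -> [-17, 25, 39, -1]
  [-18, -35, 15, -9, -35, -18, 21, -33, 4] -> [-18, -35, 15, -9, 21, -33, 4] -> [18, 35, -15, 9, -21, 33, -4] -> [35, -15, 9, -21, 33]
  [13, -39, 29, 13, -29, -22, -43] -> [13, -39, 29, -29, -22, -43] -> [-13, 39, -29, 29, 22, 43] -> [-13, 39, -29, 29, 43]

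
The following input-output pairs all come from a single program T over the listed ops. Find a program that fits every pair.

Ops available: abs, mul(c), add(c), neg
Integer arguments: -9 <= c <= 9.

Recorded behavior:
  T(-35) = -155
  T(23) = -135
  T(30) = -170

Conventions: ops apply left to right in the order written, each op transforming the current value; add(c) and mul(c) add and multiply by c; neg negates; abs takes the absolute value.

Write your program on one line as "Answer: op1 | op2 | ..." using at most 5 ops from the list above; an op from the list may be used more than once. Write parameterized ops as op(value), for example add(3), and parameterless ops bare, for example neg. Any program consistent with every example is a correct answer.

add(4) | abs | mul(5) | neg

Check, running the answer program on each example:
  -35 -> -31 -> 31 -> 155 -> -155
  23 -> 27 -> 27 -> 135 -> -135
  30 -> 34 -> 34 -> 170 -> -170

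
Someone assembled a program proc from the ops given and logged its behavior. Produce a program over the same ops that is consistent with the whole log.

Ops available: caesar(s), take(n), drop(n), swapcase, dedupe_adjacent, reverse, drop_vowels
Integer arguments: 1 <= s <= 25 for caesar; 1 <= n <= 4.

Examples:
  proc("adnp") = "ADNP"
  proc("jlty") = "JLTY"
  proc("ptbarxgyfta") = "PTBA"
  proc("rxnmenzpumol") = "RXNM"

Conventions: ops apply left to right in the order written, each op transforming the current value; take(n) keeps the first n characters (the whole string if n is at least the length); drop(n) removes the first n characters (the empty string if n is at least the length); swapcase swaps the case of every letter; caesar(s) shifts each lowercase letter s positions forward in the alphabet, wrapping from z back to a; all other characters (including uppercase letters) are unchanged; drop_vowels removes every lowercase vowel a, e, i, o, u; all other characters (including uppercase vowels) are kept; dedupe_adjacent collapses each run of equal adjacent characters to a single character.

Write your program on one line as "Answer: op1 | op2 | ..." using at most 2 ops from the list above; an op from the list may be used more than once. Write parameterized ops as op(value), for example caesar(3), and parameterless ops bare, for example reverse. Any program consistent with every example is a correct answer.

swapcase | take(4)

Check, running the answer program on each example:
  "adnp" -> "ADNP" -> "ADNP"
  "jlty" -> "JLTY" -> "JLTY"
  "ptbarxgyfta" -> "PTBARXGYFTA" -> "PTBA"
  "rxnmenzpumol" -> "RXNMENZPUMOL" -> "RXNM"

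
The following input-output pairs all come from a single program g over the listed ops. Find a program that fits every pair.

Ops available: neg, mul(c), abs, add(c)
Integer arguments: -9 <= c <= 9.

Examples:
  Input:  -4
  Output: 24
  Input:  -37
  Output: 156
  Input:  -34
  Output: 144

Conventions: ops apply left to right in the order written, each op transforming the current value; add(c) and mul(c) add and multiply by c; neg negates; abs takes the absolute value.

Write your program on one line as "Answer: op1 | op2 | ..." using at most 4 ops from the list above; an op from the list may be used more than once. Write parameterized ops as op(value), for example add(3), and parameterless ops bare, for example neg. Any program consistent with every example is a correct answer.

abs | add(-2) | add(4) | mul(4)

Check, running the answer program on each example:
  -4 -> 4 -> 2 -> 6 -> 24
  -37 -> 37 -> 35 -> 39 -> 156
  -34 -> 34 -> 32 -> 36 -> 144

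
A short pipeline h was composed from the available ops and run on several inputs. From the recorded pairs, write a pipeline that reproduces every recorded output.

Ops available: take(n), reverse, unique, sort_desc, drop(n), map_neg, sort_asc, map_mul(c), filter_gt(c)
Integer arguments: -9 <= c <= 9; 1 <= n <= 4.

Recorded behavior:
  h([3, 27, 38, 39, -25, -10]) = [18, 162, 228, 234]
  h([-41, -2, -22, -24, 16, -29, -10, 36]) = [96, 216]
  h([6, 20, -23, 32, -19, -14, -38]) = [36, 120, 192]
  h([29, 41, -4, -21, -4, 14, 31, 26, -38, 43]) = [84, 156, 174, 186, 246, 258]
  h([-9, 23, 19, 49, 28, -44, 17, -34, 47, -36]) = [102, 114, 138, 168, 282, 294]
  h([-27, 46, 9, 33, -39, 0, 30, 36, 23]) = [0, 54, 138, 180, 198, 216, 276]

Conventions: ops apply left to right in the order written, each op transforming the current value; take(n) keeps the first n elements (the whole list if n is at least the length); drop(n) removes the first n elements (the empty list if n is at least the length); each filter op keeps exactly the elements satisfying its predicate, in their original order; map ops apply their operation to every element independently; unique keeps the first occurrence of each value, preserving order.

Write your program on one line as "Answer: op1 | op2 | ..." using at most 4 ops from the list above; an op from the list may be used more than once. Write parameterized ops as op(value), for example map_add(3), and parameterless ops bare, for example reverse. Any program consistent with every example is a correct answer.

map_mul(6) | sort_asc | unique | filter_gt(-9)

Check, running the answer program on each example:
  [3, 27, 38, 39, -25, -10] -> [18, 162, 228, 234, -150, -60] -> [-150, -60, 18, 162, 228, 234] -> [-150, -60, 18, 162, 228, 234] -> [18, 162, 228, 234]
  [-41, -2, -22, -24, 16, -29, -10, 36] -> [-246, -12, -132, -144, 96, -174, -60, 216] -> [-246, -174, -144, -132, -60, -12, 96, 216] -> [-246, -174, -144, -132, -60, -12, 96, 216] -> [96, 216]
  [6, 20, -23, 32, -19, -14, -38] -> [36, 120, -138, 192, -114, -84, -228] -> [-228, -138, -114, -84, 36, 120, 192] -> [-228, -138, -114, -84, 36, 120, 192] -> [36, 120, 192]
  [29, 41, -4, -21, -4, 14, 31, 26, -38, 43] -> [174, 246, -24, -126, -24, 84, 186, 156, -228, 258] -> [-228, -126, -24, -24, 84, 156, 174, 186, 246, 258] -> [-228, -126, -24, 84, 156, 174, 186, 246, 258] -> [84, 156, 174, 186, 246, 258]
  [-9, 23, 19, 49, 28, -44, 17, -34, 47, -36] -> [-54, 138, 114, 294, 168, -264, 102, -204, 282, -216] -> [-264, -216, -204, -54, 102, 114, 138, 168, 282, 294] -> [-264, -216, -204, -54, 102, 114, 138, 168, 282, 294] -> [102, 114, 138, 168, 282, 294]
  [-27, 46, 9, 33, -39, 0, 30, 36, 23] -> [-162, 276, 54, 198, -234, 0, 180, 216, 138] -> [-234, -162, 0, 54, 138, 180, 198, 216, 276] -> [-234, -162, 0, 54, 138, 180, 198, 216, 276] -> [0, 54, 138, 180, 198, 216, 276]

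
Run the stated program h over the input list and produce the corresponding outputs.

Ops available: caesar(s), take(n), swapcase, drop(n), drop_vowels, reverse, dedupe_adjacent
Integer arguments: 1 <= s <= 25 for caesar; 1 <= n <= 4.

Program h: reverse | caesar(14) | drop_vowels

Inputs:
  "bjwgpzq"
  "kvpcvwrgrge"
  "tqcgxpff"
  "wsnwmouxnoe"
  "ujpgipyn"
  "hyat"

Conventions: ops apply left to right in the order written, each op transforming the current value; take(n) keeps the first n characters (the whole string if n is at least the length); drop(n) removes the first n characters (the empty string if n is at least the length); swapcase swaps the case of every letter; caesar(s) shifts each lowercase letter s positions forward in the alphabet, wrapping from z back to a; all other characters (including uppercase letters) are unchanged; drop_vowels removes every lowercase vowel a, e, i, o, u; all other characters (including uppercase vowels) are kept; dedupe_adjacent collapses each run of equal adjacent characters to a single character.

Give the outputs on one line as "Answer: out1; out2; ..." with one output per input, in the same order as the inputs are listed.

Execution, op by op:
  "bjwgpzq" -> "qzpgwjb" -> "endukxp" -> "ndkxp"
  "kvpcvwrgrge" -> "egrgrwvcpvk" -> "sufufkjqdjy" -> "sffkjqdjy"
  "tqcgxpff" -> "ffpxgcqt" -> "ttdluqeh" -> "ttdlqh"
  "wsnwmouxnoe" -> "eonxuomwnsw" -> "scblicakbgk" -> "scblckbgk"
  "ujpgipyn" -> "nypigpju" -> "bmdwudxi" -> "bmdwdx"
  "hyat" -> "tayh" -> "homv" -> "hmv"

"ndkxp"; "sffkjqdjy"; "ttdlqh"; "scblckbgk"; "bmdwdx"; "hmv"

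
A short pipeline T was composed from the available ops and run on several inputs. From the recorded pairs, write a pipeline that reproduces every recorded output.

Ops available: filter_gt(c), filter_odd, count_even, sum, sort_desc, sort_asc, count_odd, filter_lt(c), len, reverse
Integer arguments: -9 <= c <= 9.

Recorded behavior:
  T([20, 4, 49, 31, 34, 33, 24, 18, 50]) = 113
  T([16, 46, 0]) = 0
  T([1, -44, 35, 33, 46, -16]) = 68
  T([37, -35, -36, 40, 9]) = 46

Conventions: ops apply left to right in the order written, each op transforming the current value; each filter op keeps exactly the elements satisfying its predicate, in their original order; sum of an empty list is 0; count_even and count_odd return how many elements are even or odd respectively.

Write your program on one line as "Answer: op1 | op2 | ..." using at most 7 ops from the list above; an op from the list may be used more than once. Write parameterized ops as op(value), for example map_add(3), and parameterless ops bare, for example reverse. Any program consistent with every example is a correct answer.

reverse | filter_gt(8) | sort_asc | filter_odd | sort_desc | sum

Check, running the answer program on each example:
  [20, 4, 49, 31, 34, 33, 24, 18, 50] -> [50, 18, 24, 33, 34, 31, 49, 4, 20] -> [50, 18, 24, 33, 34, 31, 49, 20] -> [18, 20, 24, 31, 33, 34, 49, 50] -> [31, 33, 49] -> [49, 33, 31] -> 113
  [16, 46, 0] -> [0, 46, 16] -> [46, 16] -> [16, 46] -> [] -> [] -> 0
  [1, -44, 35, 33, 46, -16] -> [-16, 46, 33, 35, -44, 1] -> [46, 33, 35] -> [33, 35, 46] -> [33, 35] -> [35, 33] -> 68
  [37, -35, -36, 40, 9] -> [9, 40, -36, -35, 37] -> [9, 40, 37] -> [9, 37, 40] -> [9, 37] -> [37, 9] -> 46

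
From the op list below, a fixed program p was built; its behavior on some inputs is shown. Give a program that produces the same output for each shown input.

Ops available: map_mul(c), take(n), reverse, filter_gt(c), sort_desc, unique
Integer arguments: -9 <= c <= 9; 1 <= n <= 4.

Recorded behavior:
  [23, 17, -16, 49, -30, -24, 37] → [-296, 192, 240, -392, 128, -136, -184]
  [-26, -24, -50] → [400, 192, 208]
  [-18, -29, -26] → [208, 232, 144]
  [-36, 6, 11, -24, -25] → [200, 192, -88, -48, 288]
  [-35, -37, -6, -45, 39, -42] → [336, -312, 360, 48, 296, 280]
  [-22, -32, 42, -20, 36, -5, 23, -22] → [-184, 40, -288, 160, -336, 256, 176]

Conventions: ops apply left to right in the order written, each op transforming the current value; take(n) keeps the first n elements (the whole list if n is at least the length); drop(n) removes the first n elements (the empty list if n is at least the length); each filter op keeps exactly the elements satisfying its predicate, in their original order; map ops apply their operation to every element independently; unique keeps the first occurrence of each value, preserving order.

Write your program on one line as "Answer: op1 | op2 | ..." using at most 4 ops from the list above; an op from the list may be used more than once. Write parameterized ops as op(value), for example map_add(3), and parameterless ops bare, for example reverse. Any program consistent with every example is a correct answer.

unique | reverse | map_mul(-8)

Check, running the answer program on each example:
  [23, 17, -16, 49, -30, -24, 37] -> [23, 17, -16, 49, -30, -24, 37] -> [37, -24, -30, 49, -16, 17, 23] -> [-296, 192, 240, -392, 128, -136, -184]
  [-26, -24, -50] -> [-26, -24, -50] -> [-50, -24, -26] -> [400, 192, 208]
  [-18, -29, -26] -> [-18, -29, -26] -> [-26, -29, -18] -> [208, 232, 144]
  [-36, 6, 11, -24, -25] -> [-36, 6, 11, -24, -25] -> [-25, -24, 11, 6, -36] -> [200, 192, -88, -48, 288]
  [-35, -37, -6, -45, 39, -42] -> [-35, -37, -6, -45, 39, -42] -> [-42, 39, -45, -6, -37, -35] -> [336, -312, 360, 48, 296, 280]
  [-22, -32, 42, -20, 36, -5, 23, -22] -> [-22, -32, 42, -20, 36, -5, 23] -> [23, -5, 36, -20, 42, -32, -22] -> [-184, 40, -288, 160, -336, 256, 176]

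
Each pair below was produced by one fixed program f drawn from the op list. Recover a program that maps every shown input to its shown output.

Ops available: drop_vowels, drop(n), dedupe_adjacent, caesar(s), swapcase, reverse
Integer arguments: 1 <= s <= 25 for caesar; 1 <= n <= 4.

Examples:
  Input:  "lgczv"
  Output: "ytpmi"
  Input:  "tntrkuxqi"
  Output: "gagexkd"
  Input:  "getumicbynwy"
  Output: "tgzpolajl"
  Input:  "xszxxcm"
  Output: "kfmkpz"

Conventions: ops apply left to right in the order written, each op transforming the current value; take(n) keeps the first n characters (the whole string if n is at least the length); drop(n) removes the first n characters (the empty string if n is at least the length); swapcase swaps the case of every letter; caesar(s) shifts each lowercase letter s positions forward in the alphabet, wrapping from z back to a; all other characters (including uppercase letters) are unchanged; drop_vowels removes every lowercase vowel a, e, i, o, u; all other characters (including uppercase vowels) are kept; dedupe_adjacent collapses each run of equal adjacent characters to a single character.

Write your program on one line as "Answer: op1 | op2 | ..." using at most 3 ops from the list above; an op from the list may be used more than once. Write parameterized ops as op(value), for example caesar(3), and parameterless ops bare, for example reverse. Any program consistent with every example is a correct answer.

drop_vowels | caesar(13) | dedupe_adjacent

Check, running the answer program on each example:
  "lgczv" -> "lgczv" -> "ytpmi" -> "ytpmi"
  "tntrkuxqi" -> "tntrkxq" -> "gagexkd" -> "gagexkd"
  "getumicbynwy" -> "gtmcbynwy" -> "tgzpolajl" -> "tgzpolajl"
  "xszxxcm" -> "xszxxcm" -> "kfmkkpz" -> "kfmkpz"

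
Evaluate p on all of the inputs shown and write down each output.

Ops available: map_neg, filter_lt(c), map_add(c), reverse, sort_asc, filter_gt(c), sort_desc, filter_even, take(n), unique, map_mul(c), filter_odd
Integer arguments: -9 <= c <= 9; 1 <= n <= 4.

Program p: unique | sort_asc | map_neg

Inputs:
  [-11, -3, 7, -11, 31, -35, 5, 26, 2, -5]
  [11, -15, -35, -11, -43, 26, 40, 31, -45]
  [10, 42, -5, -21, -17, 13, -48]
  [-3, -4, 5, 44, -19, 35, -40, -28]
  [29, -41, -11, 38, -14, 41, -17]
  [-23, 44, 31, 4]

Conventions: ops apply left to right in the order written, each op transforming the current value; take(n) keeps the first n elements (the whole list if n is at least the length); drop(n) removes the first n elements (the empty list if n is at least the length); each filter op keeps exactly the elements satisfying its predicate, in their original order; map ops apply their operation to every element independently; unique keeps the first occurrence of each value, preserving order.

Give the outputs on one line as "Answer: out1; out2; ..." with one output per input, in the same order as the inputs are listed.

[35, 11, 5, 3, -2, -5, -7, -26, -31]; [45, 43, 35, 15, 11, -11, -26, -31, -40]; [48, 21, 17, 5, -10, -13, -42]; [40, 28, 19, 4, 3, -5, -35, -44]; [41, 17, 14, 11, -29, -38, -41]; [23, -4, -31, -44]

Execution, op by op:
  [-11, -3, 7, -11, 31, -35, 5, 26, 2, -5] -> [-11, -3, 7, 31, -35, 5, 26, 2, -5] -> [-35, -11, -5, -3, 2, 5, 7, 26, 31] -> [35, 11, 5, 3, -2, -5, -7, -26, -31]
  [11, -15, -35, -11, -43, 26, 40, 31, -45] -> [11, -15, -35, -11, -43, 26, 40, 31, -45] -> [-45, -43, -35, -15, -11, 11, 26, 31, 40] -> [45, 43, 35, 15, 11, -11, -26, -31, -40]
  [10, 42, -5, -21, -17, 13, -48] -> [10, 42, -5, -21, -17, 13, -48] -> [-48, -21, -17, -5, 10, 13, 42] -> [48, 21, 17, 5, -10, -13, -42]
  [-3, -4, 5, 44, -19, 35, -40, -28] -> [-3, -4, 5, 44, -19, 35, -40, -28] -> [-40, -28, -19, -4, -3, 5, 35, 44] -> [40, 28, 19, 4, 3, -5, -35, -44]
  [29, -41, -11, 38, -14, 41, -17] -> [29, -41, -11, 38, -14, 41, -17] -> [-41, -17, -14, -11, 29, 38, 41] -> [41, 17, 14, 11, -29, -38, -41]
  [-23, 44, 31, 4] -> [-23, 44, 31, 4] -> [-23, 4, 31, 44] -> [23, -4, -31, -44]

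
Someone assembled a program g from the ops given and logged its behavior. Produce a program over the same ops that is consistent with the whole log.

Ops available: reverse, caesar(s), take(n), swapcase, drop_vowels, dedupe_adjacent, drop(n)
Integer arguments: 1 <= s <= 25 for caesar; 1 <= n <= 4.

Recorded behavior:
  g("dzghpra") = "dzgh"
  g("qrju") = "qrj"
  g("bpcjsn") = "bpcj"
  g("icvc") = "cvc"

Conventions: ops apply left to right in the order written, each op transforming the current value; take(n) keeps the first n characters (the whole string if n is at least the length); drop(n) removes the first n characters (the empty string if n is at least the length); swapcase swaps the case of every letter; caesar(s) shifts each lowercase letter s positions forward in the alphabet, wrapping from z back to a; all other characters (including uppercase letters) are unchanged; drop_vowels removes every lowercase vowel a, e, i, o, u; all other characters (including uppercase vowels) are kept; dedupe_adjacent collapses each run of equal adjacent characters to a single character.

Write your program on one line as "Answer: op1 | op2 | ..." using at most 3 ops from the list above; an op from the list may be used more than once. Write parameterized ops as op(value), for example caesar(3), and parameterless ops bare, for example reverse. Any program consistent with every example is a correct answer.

drop_vowels | take(4)

Check, running the answer program on each example:
  "dzghpra" -> "dzghpr" -> "dzgh"
  "qrju" -> "qrj" -> "qrj"
  "bpcjsn" -> "bpcjsn" -> "bpcj"
  "icvc" -> "cvc" -> "cvc"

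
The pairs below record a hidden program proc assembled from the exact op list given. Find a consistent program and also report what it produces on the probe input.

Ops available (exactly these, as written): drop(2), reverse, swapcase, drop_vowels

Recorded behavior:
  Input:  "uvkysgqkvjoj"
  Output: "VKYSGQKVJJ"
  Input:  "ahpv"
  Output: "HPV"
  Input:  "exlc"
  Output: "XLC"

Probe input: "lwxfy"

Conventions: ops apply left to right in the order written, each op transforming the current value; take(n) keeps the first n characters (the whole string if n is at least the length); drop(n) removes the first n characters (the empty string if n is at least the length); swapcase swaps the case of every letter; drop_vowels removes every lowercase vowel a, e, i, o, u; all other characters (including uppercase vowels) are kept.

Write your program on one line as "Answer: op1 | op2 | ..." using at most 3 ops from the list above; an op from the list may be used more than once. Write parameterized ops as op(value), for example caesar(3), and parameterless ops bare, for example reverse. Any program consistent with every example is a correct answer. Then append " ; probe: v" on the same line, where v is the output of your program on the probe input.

drop_vowels | swapcase ; probe: "LWXFY"

Check, running the answer program on each example:
  "uvkysgqkvjoj" -> "vkysgqkvjj" -> "VKYSGQKVJJ"
  "ahpv" -> "hpv" -> "HPV"
  "exlc" -> "xlc" -> "XLC"
  probe: "lwxfy" -> "lwxfy" -> "LWXFY"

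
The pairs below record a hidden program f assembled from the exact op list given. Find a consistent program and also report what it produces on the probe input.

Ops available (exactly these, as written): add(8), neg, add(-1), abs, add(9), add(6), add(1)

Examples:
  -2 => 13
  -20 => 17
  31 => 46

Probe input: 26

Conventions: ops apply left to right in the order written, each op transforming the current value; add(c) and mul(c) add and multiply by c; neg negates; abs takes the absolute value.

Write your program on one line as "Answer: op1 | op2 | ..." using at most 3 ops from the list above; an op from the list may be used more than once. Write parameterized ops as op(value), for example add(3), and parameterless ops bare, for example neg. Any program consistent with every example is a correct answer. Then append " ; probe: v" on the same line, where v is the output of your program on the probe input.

add(9) | abs | add(6) ; probe: 41

Check, running the answer program on each example:
  -2 -> 7 -> 7 -> 13
  -20 -> -11 -> 11 -> 17
  31 -> 40 -> 40 -> 46
  probe: 26 -> 35 -> 35 -> 41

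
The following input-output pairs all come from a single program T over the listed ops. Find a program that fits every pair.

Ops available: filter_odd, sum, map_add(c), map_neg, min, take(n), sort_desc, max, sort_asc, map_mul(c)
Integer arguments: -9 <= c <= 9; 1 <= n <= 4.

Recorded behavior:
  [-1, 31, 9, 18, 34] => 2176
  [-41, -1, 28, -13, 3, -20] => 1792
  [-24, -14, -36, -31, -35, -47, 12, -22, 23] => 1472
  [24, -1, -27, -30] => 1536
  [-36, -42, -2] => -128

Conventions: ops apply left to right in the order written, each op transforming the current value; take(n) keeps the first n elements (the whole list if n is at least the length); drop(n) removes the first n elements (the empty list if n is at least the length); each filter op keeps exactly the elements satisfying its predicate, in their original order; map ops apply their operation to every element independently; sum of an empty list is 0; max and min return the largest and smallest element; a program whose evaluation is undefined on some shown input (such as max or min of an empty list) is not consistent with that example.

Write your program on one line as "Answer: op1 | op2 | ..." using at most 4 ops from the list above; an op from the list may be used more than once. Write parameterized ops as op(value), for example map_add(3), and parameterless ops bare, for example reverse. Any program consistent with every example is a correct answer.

map_neg | map_mul(8) | map_mul(-8) | max

Check, running the answer program on each example:
  [-1, 31, 9, 18, 34] -> [1, -31, -9, -18, -34] -> [8, -248, -72, -144, -272] -> [-64, 1984, 576, 1152, 2176] -> 2176
  [-41, -1, 28, -13, 3, -20] -> [41, 1, -28, 13, -3, 20] -> [328, 8, -224, 104, -24, 160] -> [-2624, -64, 1792, -832, 192, -1280] -> 1792
  [-24, -14, -36, -31, -35, -47, 12, -22, 23] -> [24, 14, 36, 31, 35, 47, -12, 22, -23] -> [192, 112, 288, 248, 280, 376, -96, 176, -184] -> [-1536, -896, -2304, -1984, -2240, -3008, 768, -1408, 1472] -> 1472
  [24, -1, -27, -30] -> [-24, 1, 27, 30] -> [-192, 8, 216, 240] -> [1536, -64, -1728, -1920] -> 1536
  [-36, -42, -2] -> [36, 42, 2] -> [288, 336, 16] -> [-2304, -2688, -128] -> -128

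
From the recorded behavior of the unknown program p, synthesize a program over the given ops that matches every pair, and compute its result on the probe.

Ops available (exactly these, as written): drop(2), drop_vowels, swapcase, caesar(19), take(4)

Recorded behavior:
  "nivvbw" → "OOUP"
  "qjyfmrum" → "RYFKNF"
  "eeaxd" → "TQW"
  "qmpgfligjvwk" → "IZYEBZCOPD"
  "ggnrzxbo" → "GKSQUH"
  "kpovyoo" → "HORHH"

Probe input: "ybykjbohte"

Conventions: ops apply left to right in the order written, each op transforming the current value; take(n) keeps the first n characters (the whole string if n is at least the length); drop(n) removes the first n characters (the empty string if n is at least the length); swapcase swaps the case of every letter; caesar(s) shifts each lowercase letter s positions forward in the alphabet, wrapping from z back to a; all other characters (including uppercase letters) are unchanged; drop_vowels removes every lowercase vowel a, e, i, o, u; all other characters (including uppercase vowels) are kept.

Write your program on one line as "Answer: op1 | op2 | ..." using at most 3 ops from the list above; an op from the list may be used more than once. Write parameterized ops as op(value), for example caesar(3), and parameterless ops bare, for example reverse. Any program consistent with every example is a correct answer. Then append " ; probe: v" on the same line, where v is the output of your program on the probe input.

caesar(19) | swapcase | drop(2) ; probe: "RDCUHAMX"

Check, running the answer program on each example:
  "nivvbw" -> "gbooup" -> "GBOOUP" -> "OOUP"
  "qjyfmrum" -> "jcryfknf" -> "JCRYFKNF" -> "RYFKNF"
  "eeaxd" -> "xxtqw" -> "XXTQW" -> "TQW"
  "qmpgfligjvwk" -> "jfizyebzcopd" -> "JFIZYEBZCOPD" -> "IZYEBZCOPD"
  "ggnrzxbo" -> "zzgksquh" -> "ZZGKSQUH" -> "GKSQUH"
  "kpovyoo" -> "dihorhh" -> "DIHORHH" -> "HORHH"
  probe: "ybykjbohte" -> "rurdcuhamx" -> "RURDCUHAMX" -> "RDCUHAMX"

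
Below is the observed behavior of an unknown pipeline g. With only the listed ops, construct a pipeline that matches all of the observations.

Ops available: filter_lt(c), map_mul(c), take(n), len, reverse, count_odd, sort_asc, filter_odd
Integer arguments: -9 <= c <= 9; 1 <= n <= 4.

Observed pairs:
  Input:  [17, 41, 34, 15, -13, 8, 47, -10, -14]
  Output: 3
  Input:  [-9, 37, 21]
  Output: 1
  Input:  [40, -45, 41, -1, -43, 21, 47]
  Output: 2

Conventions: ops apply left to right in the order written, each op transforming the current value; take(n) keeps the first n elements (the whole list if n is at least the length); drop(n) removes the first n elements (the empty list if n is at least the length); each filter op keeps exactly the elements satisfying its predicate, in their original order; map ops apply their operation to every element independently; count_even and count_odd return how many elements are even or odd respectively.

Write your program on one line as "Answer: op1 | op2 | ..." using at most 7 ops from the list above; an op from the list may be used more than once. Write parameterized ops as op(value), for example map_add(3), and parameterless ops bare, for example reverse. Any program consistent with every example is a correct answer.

reverse | filter_lt(2) | reverse | sort_asc | filter_lt(-7) | len

Check, running the answer program on each example:
  [17, 41, 34, 15, -13, 8, 47, -10, -14] -> [-14, -10, 47, 8, -13, 15, 34, 41, 17] -> [-14, -10, -13] -> [-13, -10, -14] -> [-14, -13, -10] -> [-14, -13, -10] -> 3
  [-9, 37, 21] -> [21, 37, -9] -> [-9] -> [-9] -> [-9] -> [-9] -> 1
  [40, -45, 41, -1, -43, 21, 47] -> [47, 21, -43, -1, 41, -45, 40] -> [-43, -1, -45] -> [-45, -1, -43] -> [-45, -43, -1] -> [-45, -43] -> 2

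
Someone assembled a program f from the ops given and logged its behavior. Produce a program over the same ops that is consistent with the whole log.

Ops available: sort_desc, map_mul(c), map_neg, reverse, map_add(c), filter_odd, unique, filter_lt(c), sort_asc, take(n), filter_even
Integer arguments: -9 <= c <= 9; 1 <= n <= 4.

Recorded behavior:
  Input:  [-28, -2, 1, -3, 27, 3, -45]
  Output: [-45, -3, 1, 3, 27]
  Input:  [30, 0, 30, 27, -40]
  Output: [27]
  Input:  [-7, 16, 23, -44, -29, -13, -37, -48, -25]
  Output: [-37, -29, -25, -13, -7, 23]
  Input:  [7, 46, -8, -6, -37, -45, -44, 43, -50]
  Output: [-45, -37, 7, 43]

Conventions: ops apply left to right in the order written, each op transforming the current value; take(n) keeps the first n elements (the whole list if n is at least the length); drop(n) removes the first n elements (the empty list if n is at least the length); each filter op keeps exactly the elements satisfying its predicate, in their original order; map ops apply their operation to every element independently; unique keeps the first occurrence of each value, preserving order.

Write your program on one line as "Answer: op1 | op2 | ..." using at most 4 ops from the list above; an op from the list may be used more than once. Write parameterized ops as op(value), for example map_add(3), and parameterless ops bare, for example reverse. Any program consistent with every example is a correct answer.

reverse | unique | filter_odd | sort_asc

Check, running the answer program on each example:
  [-28, -2, 1, -3, 27, 3, -45] -> [-45, 3, 27, -3, 1, -2, -28] -> [-45, 3, 27, -3, 1, -2, -28] -> [-45, 3, 27, -3, 1] -> [-45, -3, 1, 3, 27]
  [30, 0, 30, 27, -40] -> [-40, 27, 30, 0, 30] -> [-40, 27, 30, 0] -> [27] -> [27]
  [-7, 16, 23, -44, -29, -13, -37, -48, -25] -> [-25, -48, -37, -13, -29, -44, 23, 16, -7] -> [-25, -48, -37, -13, -29, -44, 23, 16, -7] -> [-25, -37, -13, -29, 23, -7] -> [-37, -29, -25, -13, -7, 23]
  [7, 46, -8, -6, -37, -45, -44, 43, -50] -> [-50, 43, -44, -45, -37, -6, -8, 46, 7] -> [-50, 43, -44, -45, -37, -6, -8, 46, 7] -> [43, -45, -37, 7] -> [-45, -37, 7, 43]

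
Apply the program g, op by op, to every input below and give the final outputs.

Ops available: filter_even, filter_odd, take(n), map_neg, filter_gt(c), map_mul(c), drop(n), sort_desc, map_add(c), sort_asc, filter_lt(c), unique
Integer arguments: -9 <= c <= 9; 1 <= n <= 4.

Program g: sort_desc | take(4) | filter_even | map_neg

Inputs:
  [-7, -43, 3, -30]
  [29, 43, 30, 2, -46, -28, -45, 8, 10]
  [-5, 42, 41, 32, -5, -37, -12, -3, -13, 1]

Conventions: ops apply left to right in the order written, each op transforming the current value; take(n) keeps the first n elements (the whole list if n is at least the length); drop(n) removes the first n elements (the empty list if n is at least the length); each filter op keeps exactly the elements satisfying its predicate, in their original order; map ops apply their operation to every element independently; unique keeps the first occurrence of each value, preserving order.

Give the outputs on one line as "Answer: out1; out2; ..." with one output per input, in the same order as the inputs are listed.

Execution, op by op:
  [-7, -43, 3, -30] -> [3, -7, -30, -43] -> [3, -7, -30, -43] -> [-30] -> [30]
  [29, 43, 30, 2, -46, -28, -45, 8, 10] -> [43, 30, 29, 10, 8, 2, -28, -45, -46] -> [43, 30, 29, 10] -> [30, 10] -> [-30, -10]
  [-5, 42, 41, 32, -5, -37, -12, -3, -13, 1] -> [42, 41, 32, 1, -3, -5, -5, -12, -13, -37] -> [42, 41, 32, 1] -> [42, 32] -> [-42, -32]

[30]; [-30, -10]; [-42, -32]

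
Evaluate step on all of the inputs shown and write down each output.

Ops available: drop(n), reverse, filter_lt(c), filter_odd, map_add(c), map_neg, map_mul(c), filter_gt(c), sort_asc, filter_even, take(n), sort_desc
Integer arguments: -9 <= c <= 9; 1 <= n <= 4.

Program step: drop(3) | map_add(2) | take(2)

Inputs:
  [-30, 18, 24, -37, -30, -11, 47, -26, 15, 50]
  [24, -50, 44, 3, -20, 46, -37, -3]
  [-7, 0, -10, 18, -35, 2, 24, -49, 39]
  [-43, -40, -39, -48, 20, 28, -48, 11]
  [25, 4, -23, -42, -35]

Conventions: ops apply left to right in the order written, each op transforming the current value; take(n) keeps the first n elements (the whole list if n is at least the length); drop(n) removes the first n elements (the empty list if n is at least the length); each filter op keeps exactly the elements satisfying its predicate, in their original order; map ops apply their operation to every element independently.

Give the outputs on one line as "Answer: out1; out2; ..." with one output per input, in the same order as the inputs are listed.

[-35, -28]; [5, -18]; [20, -33]; [-46, 22]; [-40, -33]

Execution, op by op:
  [-30, 18, 24, -37, -30, -11, 47, -26, 15, 50] -> [-37, -30, -11, 47, -26, 15, 50] -> [-35, -28, -9, 49, -24, 17, 52] -> [-35, -28]
  [24, -50, 44, 3, -20, 46, -37, -3] -> [3, -20, 46, -37, -3] -> [5, -18, 48, -35, -1] -> [5, -18]
  [-7, 0, -10, 18, -35, 2, 24, -49, 39] -> [18, -35, 2, 24, -49, 39] -> [20, -33, 4, 26, -47, 41] -> [20, -33]
  [-43, -40, -39, -48, 20, 28, -48, 11] -> [-48, 20, 28, -48, 11] -> [-46, 22, 30, -46, 13] -> [-46, 22]
  [25, 4, -23, -42, -35] -> [-42, -35] -> [-40, -33] -> [-40, -33]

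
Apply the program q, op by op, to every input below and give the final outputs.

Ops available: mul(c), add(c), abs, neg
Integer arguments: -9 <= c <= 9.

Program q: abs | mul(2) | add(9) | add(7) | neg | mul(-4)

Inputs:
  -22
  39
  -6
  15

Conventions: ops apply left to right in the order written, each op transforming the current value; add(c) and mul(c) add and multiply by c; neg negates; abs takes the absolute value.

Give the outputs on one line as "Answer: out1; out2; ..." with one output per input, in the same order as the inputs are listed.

Execution, op by op:
  -22 -> 22 -> 44 -> 53 -> 60 -> -60 -> 240
  39 -> 39 -> 78 -> 87 -> 94 -> -94 -> 376
  -6 -> 6 -> 12 -> 21 -> 28 -> -28 -> 112
  15 -> 15 -> 30 -> 39 -> 46 -> -46 -> 184

240; 376; 112; 184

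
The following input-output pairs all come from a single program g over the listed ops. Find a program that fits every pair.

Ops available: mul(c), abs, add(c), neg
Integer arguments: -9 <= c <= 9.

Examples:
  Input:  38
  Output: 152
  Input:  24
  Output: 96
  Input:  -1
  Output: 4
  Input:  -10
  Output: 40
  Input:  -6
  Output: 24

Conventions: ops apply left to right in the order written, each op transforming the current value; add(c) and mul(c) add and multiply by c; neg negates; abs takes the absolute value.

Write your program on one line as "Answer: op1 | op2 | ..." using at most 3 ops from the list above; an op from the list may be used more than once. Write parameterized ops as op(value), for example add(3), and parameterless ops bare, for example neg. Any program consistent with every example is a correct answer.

abs | mul(-4) | abs

Check, running the answer program on each example:
  38 -> 38 -> -152 -> 152
  24 -> 24 -> -96 -> 96
  -1 -> 1 -> -4 -> 4
  -10 -> 10 -> -40 -> 40
  -6 -> 6 -> -24 -> 24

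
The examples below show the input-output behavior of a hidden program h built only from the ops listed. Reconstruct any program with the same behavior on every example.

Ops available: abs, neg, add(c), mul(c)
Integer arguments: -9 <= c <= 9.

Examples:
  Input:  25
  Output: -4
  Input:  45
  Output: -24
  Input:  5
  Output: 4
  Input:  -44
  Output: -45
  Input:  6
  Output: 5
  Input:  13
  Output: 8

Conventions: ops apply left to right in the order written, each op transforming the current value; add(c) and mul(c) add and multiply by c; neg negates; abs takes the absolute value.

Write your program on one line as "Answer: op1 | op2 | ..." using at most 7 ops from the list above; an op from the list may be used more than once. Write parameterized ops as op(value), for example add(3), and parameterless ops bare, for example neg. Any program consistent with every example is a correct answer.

add(-5) | add(-6) | abs | neg | add(2) | add(8)

Check, running the answer program on each example:
  25 -> 20 -> 14 -> 14 -> -14 -> -12 -> -4
  45 -> 40 -> 34 -> 34 -> -34 -> -32 -> -24
  5 -> 0 -> -6 -> 6 -> -6 -> -4 -> 4
  -44 -> -49 -> -55 -> 55 -> -55 -> -53 -> -45
  6 -> 1 -> -5 -> 5 -> -5 -> -3 -> 5
  13 -> 8 -> 2 -> 2 -> -2 -> 0 -> 8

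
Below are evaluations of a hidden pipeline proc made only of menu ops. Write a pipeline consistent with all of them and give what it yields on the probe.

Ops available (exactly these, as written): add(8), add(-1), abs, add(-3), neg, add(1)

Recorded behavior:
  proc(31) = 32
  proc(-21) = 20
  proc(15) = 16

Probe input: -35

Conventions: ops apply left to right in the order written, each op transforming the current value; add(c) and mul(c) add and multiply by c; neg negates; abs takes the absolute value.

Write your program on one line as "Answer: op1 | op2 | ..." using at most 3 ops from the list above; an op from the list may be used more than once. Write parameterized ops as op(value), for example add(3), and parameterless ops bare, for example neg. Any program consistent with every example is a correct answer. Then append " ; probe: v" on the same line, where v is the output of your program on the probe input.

add(1) | abs ; probe: 34

Check, running the answer program on each example:
  31 -> 32 -> 32
  -21 -> -20 -> 20
  15 -> 16 -> 16
  probe: -35 -> -34 -> 34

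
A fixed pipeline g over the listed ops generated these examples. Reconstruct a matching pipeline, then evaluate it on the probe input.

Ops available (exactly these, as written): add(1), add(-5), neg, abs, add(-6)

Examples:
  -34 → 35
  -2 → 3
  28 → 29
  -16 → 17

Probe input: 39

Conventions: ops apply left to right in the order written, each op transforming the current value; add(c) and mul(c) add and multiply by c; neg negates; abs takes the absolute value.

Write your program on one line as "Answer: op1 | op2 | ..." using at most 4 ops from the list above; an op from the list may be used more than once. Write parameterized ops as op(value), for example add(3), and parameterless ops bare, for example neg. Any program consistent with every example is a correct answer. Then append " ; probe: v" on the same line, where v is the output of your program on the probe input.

neg | abs | add(1) ; probe: 40

Check, running the answer program on each example:
  -34 -> 34 -> 34 -> 35
  -2 -> 2 -> 2 -> 3
  28 -> -28 -> 28 -> 29
  -16 -> 16 -> 16 -> 17
  probe: 39 -> -39 -> 39 -> 40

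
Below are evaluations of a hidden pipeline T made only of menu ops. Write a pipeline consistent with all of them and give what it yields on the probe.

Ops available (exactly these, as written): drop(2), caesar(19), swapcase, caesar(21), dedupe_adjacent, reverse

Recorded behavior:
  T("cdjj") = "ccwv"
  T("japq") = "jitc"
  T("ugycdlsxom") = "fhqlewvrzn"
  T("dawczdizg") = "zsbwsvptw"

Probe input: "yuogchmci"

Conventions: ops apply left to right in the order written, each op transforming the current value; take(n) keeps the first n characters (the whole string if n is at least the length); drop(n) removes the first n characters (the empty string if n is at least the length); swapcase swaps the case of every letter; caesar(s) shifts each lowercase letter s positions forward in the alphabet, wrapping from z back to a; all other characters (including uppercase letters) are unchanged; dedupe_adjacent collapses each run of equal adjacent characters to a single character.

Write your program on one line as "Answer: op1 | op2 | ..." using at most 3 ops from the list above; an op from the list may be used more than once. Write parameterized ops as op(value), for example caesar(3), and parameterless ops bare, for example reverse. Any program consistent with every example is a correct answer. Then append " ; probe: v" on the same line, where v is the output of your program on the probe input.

reverse | caesar(19) ; probe: "bvfavzhnr"

Check, running the answer program on each example:
  "cdjj" -> "jjdc" -> "ccwv"
  "japq" -> "qpaj" -> "jitc"
  "ugycdlsxom" -> "moxsldcygu" -> "fhqlewvrzn"
  "dawczdizg" -> "gzidzcwad" -> "zsbwsvptw"
  probe: "yuogchmci" -> "icmhcgouy" -> "bvfavzhnr"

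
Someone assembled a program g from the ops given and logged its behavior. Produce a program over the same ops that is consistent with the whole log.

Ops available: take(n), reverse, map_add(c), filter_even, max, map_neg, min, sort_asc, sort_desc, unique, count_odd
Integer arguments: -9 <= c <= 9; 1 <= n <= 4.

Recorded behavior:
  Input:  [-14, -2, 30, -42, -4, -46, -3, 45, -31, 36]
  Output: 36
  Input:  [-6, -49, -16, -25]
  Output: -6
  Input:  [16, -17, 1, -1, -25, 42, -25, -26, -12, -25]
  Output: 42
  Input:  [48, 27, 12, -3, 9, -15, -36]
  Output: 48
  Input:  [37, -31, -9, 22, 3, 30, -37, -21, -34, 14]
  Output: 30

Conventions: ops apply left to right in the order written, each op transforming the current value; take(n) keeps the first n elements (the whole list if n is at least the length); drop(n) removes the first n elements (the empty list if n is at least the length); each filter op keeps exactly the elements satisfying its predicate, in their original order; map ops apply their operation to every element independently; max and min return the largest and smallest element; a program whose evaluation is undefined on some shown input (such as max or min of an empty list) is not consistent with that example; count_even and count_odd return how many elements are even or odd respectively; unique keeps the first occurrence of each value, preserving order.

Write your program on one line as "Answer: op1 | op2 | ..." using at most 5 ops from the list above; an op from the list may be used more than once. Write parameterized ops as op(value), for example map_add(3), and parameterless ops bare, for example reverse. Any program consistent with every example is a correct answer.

sort_desc | reverse | filter_even | max

Check, running the answer program on each example:
  [-14, -2, 30, -42, -4, -46, -3, 45, -31, 36] -> [45, 36, 30, -2, -3, -4, -14, -31, -42, -46] -> [-46, -42, -31, -14, -4, -3, -2, 30, 36, 45] -> [-46, -42, -14, -4, -2, 30, 36] -> 36
  [-6, -49, -16, -25] -> [-6, -16, -25, -49] -> [-49, -25, -16, -6] -> [-16, -6] -> -6
  [16, -17, 1, -1, -25, 42, -25, -26, -12, -25] -> [42, 16, 1, -1, -12, -17, -25, -25, -25, -26] -> [-26, -25, -25, -25, -17, -12, -1, 1, 16, 42] -> [-26, -12, 16, 42] -> 42
  [48, 27, 12, -3, 9, -15, -36] -> [48, 27, 12, 9, -3, -15, -36] -> [-36, -15, -3, 9, 12, 27, 48] -> [-36, 12, 48] -> 48
  [37, -31, -9, 22, 3, 30, -37, -21, -34, 14] -> [37, 30, 22, 14, 3, -9, -21, -31, -34, -37] -> [-37, -34, -31, -21, -9, 3, 14, 22, 30, 37] -> [-34, 14, 22, 30] -> 30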